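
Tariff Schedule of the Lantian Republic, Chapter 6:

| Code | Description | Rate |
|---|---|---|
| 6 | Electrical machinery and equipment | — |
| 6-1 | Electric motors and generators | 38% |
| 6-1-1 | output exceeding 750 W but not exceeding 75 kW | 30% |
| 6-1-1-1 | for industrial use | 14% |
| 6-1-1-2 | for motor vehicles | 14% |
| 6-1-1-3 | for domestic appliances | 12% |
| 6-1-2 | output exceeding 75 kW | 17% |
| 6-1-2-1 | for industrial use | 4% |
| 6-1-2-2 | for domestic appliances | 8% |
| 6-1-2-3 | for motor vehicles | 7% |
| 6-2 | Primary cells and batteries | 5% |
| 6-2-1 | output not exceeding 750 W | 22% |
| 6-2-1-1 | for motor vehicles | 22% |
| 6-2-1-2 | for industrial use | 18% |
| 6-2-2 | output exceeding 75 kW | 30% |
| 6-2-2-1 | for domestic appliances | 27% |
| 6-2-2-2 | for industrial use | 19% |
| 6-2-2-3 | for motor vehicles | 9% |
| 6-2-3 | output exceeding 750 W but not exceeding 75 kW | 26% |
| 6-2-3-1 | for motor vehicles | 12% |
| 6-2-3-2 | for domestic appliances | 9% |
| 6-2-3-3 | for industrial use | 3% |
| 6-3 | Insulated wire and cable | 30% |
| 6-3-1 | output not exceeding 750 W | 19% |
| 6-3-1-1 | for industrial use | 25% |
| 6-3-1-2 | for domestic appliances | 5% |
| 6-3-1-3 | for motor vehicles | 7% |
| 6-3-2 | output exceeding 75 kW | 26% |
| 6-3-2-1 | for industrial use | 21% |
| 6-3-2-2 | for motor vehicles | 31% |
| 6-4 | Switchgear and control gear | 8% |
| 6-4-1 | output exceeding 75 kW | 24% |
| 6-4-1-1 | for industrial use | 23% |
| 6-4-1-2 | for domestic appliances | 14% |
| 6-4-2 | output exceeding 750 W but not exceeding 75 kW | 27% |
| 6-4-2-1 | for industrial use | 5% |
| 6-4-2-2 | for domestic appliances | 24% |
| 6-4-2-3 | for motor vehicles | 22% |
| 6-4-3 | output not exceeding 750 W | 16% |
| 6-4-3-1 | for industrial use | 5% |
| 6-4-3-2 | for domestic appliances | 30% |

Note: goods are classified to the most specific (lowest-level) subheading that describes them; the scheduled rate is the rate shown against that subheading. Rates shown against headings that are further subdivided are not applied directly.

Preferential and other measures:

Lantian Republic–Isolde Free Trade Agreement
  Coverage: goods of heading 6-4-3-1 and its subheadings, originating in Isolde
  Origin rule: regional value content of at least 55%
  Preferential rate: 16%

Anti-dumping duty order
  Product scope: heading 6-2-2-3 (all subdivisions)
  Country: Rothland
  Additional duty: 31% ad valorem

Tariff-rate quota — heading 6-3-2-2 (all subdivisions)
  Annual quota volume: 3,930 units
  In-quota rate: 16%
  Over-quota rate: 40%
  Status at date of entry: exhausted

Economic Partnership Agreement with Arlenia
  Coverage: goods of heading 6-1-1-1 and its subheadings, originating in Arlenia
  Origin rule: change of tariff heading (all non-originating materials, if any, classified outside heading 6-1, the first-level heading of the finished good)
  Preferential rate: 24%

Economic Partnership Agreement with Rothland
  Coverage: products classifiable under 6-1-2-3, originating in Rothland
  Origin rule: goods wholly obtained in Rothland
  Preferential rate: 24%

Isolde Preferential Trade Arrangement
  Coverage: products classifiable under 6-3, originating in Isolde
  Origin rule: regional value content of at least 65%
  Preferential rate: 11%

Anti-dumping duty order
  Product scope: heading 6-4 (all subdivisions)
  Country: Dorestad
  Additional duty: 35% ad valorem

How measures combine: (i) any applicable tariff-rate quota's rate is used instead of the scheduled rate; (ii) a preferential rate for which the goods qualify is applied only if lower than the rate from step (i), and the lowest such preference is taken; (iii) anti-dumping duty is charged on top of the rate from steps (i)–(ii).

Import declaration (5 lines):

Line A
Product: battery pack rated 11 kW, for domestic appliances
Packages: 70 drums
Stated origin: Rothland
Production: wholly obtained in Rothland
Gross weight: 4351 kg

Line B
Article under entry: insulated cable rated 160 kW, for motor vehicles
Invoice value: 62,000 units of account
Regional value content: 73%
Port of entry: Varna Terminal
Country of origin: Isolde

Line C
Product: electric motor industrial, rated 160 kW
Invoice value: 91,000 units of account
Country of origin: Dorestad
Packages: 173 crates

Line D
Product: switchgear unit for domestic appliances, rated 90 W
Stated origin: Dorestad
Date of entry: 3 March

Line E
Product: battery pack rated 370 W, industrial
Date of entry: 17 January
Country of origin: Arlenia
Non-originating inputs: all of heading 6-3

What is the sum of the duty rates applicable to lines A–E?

Line A: battery pack → 6-2; rated 11 kW → 6-2-3; for domestic appliances → 6-2-3-2. Scheduled 9%. Rothland agreement on 6-1-2-3: 6-2-3-2 not covered. → 9%.
Line B: insulated cable → 6-3; rated 160 kW → 6-3-2; for motor vehicles → 6-3-2-2. Scheduled 31%. quota on 6-3-2-2 exhausted → over-quota 40%; Isolde agreement on 6-4-3-1: 6-3-2-2 not covered; Isolde agreement on 6-3: RVC ≥ 65% → 11% available; preferential 11%. → 11%.
Line C: electric motor → 6-1; rated 160 kW → 6-1-2; industrial → 6-1-2-1. Scheduled 4%. No special measure applies. → 4%.
Line D: switchgear unit → 6-4; rated 90 W → 6-4-3; for domestic appliances → 6-4-3-2. Scheduled 30%. anti-dumping (Dorestad, 6-4): +35%; total 30% + 35% = 65%. → 65%.
Line E: battery pack → 6-2; rated 370 W → 6-2-1; industrial → 6-2-1-2. Scheduled 18%. Arlenia agreement on 6-1-1-1: 6-2-1-2 not covered. → 18%.
Sum: 9% + 11% + 4% + 65% + 18% = 107%.

107%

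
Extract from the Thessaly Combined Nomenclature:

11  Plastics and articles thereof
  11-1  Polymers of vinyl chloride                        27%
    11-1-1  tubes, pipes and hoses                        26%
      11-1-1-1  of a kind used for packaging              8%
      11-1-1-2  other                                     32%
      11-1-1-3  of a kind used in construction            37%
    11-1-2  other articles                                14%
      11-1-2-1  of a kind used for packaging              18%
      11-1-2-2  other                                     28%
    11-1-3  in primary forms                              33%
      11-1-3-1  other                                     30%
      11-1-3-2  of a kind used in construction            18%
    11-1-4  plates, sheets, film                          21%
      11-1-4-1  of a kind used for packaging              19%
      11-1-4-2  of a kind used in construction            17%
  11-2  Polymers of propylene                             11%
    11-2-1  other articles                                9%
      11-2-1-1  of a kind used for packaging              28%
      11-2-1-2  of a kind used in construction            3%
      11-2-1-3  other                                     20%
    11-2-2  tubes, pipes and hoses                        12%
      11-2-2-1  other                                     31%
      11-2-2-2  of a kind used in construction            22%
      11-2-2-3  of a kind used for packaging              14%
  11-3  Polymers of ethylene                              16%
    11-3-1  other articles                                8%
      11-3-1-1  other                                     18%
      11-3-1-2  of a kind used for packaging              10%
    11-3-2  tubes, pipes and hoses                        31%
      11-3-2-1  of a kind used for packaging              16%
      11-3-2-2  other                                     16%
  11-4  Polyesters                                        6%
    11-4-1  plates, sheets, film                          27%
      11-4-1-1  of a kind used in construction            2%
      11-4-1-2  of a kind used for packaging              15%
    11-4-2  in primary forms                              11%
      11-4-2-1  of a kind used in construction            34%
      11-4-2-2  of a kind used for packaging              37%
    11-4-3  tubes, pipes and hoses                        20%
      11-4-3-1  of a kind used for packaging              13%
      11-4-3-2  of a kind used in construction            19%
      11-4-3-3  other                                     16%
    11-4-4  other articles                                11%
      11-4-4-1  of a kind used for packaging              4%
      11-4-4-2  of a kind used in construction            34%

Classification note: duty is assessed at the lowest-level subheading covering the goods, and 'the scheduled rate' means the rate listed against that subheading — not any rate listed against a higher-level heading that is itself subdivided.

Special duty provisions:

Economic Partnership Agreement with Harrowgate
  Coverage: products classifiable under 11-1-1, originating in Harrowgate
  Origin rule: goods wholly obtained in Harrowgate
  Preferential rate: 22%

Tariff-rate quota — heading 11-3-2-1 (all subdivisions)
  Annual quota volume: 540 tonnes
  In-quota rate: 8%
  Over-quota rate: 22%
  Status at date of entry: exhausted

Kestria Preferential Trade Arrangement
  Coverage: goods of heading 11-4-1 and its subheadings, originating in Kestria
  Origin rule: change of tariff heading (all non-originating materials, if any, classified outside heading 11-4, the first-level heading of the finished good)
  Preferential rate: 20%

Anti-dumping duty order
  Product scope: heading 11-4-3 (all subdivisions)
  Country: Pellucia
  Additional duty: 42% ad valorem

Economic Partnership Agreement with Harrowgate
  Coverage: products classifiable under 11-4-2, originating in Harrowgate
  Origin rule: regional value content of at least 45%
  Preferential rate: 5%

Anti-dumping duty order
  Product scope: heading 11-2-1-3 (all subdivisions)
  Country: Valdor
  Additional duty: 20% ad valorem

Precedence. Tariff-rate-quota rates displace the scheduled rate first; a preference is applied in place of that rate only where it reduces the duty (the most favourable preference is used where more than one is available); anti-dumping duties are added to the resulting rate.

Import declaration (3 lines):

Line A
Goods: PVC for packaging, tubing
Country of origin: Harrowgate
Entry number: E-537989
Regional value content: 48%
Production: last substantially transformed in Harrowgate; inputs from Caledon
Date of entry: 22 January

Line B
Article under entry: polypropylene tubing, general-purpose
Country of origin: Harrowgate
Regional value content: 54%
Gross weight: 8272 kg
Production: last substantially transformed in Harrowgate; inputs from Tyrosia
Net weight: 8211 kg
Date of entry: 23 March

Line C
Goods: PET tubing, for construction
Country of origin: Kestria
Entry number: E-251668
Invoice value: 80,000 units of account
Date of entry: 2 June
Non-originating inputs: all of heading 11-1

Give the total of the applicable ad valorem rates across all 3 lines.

Line A: PVC → 11-1; tubing → 11-1-1; for packaging → 11-1-1-1. Scheduled 8%. Harrowgate agreement on 11-1-1: not wholly obtained; Harrowgate agreement on 11-4-2: 11-1-1-1 not covered. → 8%.
Line B: polypropylene → 11-2; tubing → 11-2-2; general-purpose → 11-2-2-1. Scheduled 31%. Harrowgate agreement on 11-1-1: 11-2-2-1 not covered; Harrowgate agreement on 11-4-2: 11-2-2-1 not covered. → 31%.
Line C: PET → 11-4; tubing → 11-4-3; for construction → 11-4-3-2. Scheduled 19%. Kestria agreement on 11-4-1: 11-4-3-2 not covered. → 19%.
Sum: 8% + 31% + 19% = 58%.

58%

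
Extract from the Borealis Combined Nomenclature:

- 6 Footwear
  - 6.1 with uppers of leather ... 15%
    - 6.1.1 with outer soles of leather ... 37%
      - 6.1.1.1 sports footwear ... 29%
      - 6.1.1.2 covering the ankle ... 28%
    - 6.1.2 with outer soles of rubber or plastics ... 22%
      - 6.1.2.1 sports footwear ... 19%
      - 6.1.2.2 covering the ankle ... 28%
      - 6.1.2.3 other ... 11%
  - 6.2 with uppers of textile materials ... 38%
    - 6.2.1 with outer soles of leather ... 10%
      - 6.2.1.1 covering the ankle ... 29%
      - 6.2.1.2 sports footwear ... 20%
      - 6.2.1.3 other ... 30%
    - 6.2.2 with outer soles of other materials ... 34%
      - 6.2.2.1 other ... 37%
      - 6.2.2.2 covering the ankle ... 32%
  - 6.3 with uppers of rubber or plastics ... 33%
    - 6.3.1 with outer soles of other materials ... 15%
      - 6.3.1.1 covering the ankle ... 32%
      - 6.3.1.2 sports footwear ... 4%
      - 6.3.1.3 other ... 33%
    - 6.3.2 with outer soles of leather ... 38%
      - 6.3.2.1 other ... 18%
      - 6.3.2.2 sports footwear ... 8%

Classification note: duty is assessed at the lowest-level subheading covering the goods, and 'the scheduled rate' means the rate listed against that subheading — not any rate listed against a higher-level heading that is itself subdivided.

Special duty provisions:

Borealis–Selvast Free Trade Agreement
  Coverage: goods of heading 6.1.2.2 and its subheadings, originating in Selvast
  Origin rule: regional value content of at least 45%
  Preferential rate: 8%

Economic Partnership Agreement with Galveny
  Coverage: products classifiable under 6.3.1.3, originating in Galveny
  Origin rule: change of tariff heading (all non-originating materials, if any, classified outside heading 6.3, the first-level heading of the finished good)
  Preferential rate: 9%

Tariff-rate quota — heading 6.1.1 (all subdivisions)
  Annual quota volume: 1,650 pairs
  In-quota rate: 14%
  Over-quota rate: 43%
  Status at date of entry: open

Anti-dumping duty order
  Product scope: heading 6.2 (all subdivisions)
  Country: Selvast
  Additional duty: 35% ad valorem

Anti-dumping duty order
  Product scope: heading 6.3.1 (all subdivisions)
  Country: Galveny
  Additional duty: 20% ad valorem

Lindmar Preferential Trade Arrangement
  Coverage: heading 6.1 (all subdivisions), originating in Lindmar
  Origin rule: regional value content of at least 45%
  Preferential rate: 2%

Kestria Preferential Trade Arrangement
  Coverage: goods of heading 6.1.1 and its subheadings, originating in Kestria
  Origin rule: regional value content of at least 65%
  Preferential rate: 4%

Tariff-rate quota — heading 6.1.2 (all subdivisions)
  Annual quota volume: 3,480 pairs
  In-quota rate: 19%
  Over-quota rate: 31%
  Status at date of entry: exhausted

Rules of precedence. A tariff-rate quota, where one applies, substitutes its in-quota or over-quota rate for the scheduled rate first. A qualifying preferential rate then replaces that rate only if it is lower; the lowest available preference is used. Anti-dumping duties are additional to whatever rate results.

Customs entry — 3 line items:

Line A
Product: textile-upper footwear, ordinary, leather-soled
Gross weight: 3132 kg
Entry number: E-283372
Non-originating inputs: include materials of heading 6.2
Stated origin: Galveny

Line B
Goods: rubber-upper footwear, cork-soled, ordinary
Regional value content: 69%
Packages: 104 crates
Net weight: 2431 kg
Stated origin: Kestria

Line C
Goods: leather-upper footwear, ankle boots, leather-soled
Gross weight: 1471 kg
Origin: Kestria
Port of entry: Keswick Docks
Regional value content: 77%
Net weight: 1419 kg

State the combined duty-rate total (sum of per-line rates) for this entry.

67%

Line A: textile-upper → 6.2; leather-soled → 6.2.1; ordinary → 6.2.1.3. Scheduled 30%. Galveny agreement on 6.3.1.3: 6.2.1.3 not covered. → 30%.
Line B: rubber-upper → 6.3; cork-soled → 6.3.1; ordinary → 6.3.1.3. Scheduled 33%. Kestria agreement on 6.1.1: 6.3.1.3 not covered. → 33%.
Line C: leather-upper → 6.1; leather-soled → 6.1.1; ankle boots → 6.1.1.2. Scheduled 28%. quota on 6.1.1 open → in-quota 14%; Kestria agreement on 6.1.1: RVC ≥ 65% → 4% available; preferential 4%. → 4%.
Sum: 30% + 33% + 4% = 67%.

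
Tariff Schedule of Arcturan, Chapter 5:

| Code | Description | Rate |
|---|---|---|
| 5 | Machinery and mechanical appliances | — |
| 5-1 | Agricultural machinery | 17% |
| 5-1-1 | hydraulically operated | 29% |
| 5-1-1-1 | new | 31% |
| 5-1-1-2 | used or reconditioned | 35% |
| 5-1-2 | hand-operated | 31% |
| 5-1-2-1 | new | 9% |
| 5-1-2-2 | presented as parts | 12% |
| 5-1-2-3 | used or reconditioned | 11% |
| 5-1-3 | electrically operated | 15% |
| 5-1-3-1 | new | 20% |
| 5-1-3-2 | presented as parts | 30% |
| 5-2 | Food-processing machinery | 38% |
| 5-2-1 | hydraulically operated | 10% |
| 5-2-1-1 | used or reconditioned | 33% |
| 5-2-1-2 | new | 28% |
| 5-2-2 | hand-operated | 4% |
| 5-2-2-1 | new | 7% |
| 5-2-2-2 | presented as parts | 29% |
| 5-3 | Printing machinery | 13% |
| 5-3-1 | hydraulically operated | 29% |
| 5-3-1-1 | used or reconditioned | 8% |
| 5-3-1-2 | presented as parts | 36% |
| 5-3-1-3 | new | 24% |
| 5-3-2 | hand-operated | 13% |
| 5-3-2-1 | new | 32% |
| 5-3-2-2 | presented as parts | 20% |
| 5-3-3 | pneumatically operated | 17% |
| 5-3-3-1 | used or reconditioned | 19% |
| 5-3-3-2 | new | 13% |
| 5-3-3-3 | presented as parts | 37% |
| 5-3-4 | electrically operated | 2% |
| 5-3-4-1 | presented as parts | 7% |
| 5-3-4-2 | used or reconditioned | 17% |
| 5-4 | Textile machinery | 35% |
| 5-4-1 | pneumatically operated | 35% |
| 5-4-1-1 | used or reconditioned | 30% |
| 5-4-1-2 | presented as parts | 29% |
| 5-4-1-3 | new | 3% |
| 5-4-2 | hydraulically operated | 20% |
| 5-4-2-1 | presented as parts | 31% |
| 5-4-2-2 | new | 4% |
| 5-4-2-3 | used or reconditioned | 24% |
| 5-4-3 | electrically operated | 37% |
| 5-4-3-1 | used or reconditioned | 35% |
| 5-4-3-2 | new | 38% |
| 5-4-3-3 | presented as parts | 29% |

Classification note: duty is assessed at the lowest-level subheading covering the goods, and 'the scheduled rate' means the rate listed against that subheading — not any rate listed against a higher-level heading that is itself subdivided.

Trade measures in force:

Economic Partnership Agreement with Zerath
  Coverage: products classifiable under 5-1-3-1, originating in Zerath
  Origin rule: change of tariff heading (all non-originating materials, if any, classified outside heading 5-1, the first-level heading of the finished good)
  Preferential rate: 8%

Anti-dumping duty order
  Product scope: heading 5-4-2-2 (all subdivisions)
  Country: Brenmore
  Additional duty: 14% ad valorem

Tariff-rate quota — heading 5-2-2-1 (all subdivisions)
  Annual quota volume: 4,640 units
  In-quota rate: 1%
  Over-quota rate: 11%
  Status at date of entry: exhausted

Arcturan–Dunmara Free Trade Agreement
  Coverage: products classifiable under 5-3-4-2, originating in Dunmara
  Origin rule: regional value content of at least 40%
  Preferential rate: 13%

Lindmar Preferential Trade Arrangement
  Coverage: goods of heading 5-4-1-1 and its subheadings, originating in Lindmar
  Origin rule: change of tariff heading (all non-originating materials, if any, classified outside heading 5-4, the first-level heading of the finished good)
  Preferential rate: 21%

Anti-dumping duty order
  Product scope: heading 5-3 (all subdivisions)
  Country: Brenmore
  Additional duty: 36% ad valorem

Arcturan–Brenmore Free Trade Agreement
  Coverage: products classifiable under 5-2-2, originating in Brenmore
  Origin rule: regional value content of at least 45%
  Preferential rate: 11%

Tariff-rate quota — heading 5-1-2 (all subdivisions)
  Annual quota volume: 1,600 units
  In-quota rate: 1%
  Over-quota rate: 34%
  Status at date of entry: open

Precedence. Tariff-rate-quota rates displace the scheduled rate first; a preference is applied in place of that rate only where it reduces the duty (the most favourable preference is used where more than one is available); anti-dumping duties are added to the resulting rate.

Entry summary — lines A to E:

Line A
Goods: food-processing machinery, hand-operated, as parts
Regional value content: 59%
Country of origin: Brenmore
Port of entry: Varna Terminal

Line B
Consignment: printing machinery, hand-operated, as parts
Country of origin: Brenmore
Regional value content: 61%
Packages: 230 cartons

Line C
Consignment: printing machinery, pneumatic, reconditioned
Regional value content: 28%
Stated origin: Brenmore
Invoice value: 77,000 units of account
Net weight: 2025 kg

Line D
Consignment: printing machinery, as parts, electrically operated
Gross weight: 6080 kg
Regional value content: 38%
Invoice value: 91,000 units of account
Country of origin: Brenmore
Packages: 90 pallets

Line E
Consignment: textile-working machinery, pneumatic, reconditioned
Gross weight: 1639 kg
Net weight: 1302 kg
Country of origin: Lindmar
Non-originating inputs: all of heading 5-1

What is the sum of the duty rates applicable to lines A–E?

Line A: food-processing → 5-2; hand-operated → 5-2-2; as parts → 5-2-2-2. Scheduled 29%. Brenmore agreement on 5-2-2: RVC ≥ 45% → 11% available; preferential 11%. → 11%.
Line B: printing → 5-3; hand-operated → 5-3-2; as parts → 5-3-2-2. Scheduled 20%. Brenmore agreement on 5-2-2: 5-3-2-2 not covered; anti-dumping (Brenmore, 5-3): +36%; total 20% + 36% = 56%. → 56%.
Line C: printing → 5-3; pneumatic → 5-3-3; reconditioned → 5-3-3-1. Scheduled 19%. Brenmore agreement on 5-2-2: 5-3-3-1 not covered; anti-dumping (Brenmore, 5-3): +36%; total 19% + 36% = 55%. → 55%.
Line D: printing → 5-3; electrically operated → 5-3-4; as parts → 5-3-4-1. Scheduled 7%. Brenmore agreement on 5-2-2: 5-3-4-1 not covered; anti-dumping (Brenmore, 5-3): +36%; total 7% + 36% = 43%. → 43%.
Line E: textile-working → 5-4; pneumatic → 5-4-1; reconditioned → 5-4-1-1. Scheduled 30%. Lindmar agreement on 5-4-1-1: CTH met → 21% available; preferential 21%. → 21%.
Sum: 11% + 56% + 55% + 43% + 21% = 186%.

186%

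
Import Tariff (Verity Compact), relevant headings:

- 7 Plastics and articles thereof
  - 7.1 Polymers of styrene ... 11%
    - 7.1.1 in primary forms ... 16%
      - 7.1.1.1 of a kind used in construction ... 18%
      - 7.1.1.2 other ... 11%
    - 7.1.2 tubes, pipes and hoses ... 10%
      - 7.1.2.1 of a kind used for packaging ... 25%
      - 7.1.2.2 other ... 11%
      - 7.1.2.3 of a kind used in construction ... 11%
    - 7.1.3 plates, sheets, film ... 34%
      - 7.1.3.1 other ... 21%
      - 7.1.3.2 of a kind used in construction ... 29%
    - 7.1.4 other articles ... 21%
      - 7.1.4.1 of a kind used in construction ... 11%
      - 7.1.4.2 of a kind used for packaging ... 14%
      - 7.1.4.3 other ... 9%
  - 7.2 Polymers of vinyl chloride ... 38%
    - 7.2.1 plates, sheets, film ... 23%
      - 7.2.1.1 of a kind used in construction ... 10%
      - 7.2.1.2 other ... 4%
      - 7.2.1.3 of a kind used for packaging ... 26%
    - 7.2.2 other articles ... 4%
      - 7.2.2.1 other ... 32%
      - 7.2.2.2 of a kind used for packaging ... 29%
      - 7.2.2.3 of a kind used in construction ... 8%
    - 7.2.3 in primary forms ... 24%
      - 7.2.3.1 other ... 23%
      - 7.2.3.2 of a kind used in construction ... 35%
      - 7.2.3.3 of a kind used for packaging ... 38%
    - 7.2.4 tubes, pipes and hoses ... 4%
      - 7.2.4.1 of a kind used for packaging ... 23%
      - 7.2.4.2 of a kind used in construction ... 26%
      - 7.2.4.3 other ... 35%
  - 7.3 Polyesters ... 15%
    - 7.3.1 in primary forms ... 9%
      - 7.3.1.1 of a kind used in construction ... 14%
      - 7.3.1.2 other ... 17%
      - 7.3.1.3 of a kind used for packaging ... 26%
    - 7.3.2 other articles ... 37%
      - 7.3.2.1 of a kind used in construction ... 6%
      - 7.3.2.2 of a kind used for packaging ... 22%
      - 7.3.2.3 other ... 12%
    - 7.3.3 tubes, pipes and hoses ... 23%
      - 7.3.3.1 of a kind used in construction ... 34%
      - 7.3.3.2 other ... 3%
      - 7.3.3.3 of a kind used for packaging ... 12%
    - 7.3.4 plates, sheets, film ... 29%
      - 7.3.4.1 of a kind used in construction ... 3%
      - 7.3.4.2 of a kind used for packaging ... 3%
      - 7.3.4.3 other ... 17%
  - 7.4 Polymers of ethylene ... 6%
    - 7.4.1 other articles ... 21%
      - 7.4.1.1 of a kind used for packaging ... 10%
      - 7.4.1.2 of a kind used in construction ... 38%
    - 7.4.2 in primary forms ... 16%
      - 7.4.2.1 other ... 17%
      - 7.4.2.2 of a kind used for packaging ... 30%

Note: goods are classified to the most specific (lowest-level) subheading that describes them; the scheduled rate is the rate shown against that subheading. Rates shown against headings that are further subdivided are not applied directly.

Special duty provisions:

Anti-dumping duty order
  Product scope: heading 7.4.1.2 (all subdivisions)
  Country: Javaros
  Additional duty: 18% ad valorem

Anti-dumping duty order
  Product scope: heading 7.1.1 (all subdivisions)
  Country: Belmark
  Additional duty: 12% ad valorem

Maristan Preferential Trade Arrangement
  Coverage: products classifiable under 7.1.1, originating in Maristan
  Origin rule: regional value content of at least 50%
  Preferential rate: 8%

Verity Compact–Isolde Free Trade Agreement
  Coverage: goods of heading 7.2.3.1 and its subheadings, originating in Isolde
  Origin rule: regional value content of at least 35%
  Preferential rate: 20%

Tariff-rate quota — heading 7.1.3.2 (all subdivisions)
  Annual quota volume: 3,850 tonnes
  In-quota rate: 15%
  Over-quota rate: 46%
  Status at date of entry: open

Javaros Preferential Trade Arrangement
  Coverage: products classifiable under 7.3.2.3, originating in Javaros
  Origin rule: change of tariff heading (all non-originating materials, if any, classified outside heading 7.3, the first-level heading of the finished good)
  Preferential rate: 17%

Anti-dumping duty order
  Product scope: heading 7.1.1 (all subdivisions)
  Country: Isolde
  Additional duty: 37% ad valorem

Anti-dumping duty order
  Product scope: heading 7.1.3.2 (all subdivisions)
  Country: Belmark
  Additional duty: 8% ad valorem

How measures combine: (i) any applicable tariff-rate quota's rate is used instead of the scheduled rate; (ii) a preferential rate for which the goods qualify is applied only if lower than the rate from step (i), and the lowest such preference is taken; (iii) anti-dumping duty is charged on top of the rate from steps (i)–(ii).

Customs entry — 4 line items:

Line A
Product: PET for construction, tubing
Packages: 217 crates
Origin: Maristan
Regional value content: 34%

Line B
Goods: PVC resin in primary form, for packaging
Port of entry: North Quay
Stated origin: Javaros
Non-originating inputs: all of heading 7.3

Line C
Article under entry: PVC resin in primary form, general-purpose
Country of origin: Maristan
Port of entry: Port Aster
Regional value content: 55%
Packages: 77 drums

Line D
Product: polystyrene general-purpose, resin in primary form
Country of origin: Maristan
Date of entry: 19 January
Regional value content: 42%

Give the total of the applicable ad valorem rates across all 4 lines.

Line A: PET → 7.3; tubing → 7.3.3; for construction → 7.3.3.1. Scheduled 34%. Maristan agreement on 7.1.1: 7.3.3.1 not covered. → 34%.
Line B: PVC → 7.2; resin in primary form → 7.2.3; for packaging → 7.2.3.3. Scheduled 38%. Javaros agreement on 7.3.2.3: 7.2.3.3 not covered. → 38%.
Line C: PVC → 7.2; resin in primary form → 7.2.3; general-purpose → 7.2.3.1. Scheduled 23%. Maristan agreement on 7.1.1: 7.2.3.1 not covered. → 23%.
Line D: polystyrene → 7.1; resin in primary form → 7.1.1; general-purpose → 7.1.1.2. Scheduled 11%. Maristan agreement on 7.1.1: RVC < 50%. → 11%.
Sum: 34% + 38% + 23% + 11% = 106%.

106%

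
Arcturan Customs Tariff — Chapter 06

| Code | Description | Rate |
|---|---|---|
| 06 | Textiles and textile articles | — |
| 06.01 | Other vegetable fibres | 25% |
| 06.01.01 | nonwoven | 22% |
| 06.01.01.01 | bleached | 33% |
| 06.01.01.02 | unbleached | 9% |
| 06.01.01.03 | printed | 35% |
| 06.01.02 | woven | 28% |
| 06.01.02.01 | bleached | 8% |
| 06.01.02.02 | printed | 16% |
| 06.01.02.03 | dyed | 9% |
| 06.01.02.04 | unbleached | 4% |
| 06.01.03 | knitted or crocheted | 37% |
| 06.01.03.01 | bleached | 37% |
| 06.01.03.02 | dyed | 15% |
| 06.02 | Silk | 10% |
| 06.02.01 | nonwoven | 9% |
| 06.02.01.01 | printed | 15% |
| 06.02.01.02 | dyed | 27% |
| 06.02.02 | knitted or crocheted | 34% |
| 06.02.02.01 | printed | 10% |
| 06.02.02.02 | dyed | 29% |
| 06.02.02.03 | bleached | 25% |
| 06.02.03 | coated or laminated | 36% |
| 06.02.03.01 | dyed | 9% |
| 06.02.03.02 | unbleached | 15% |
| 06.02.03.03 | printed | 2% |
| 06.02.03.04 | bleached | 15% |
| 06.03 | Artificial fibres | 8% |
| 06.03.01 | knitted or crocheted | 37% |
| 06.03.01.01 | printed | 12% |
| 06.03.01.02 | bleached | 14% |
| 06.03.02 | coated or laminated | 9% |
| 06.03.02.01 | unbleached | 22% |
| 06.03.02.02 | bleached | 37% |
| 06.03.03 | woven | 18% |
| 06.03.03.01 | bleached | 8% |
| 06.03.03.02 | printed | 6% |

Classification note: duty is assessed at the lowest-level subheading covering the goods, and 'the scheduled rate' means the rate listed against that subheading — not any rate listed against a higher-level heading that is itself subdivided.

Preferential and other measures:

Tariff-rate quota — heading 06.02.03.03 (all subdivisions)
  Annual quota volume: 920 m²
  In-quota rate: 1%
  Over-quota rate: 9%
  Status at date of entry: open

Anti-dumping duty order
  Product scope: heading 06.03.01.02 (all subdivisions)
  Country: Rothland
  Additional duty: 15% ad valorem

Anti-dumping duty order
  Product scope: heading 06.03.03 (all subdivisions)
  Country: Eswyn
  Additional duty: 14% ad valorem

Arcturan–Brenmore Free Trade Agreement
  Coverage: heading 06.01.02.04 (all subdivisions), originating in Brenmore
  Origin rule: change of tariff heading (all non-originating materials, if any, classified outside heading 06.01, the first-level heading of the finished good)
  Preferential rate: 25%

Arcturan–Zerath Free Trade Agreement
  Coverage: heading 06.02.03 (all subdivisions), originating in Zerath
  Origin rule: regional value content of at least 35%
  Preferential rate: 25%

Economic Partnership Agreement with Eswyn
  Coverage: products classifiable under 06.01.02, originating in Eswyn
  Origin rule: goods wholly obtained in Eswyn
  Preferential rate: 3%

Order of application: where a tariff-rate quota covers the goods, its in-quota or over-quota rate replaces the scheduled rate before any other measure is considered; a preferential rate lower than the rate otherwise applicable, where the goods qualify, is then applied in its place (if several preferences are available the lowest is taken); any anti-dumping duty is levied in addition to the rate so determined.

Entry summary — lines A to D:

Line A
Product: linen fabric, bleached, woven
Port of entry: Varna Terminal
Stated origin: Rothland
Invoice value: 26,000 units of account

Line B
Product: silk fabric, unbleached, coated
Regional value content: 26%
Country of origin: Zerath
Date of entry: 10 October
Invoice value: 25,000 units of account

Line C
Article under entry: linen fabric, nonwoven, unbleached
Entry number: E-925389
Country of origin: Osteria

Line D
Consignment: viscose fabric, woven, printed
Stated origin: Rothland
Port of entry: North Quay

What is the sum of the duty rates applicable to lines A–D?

38%

Line A: linen → 06.01; woven → 06.01.02; bleached → 06.01.02.01. Scheduled 8%. No special measure applies. → 8%.
Line B: silk → 06.02; coated → 06.02.03; unbleached → 06.02.03.02. Scheduled 15%. Zerath agreement on 06.02.03: RVC < 35%. → 15%.
Line C: linen → 06.01; nonwoven → 06.01.01; unbleached → 06.01.01.02. Scheduled 9%. No special measure applies. → 9%.
Line D: viscose → 06.03; woven → 06.03.03; printed → 06.03.03.02. Scheduled 6%. No special measure applies. → 6%.
Sum: 8% + 15% + 9% + 6% = 38%.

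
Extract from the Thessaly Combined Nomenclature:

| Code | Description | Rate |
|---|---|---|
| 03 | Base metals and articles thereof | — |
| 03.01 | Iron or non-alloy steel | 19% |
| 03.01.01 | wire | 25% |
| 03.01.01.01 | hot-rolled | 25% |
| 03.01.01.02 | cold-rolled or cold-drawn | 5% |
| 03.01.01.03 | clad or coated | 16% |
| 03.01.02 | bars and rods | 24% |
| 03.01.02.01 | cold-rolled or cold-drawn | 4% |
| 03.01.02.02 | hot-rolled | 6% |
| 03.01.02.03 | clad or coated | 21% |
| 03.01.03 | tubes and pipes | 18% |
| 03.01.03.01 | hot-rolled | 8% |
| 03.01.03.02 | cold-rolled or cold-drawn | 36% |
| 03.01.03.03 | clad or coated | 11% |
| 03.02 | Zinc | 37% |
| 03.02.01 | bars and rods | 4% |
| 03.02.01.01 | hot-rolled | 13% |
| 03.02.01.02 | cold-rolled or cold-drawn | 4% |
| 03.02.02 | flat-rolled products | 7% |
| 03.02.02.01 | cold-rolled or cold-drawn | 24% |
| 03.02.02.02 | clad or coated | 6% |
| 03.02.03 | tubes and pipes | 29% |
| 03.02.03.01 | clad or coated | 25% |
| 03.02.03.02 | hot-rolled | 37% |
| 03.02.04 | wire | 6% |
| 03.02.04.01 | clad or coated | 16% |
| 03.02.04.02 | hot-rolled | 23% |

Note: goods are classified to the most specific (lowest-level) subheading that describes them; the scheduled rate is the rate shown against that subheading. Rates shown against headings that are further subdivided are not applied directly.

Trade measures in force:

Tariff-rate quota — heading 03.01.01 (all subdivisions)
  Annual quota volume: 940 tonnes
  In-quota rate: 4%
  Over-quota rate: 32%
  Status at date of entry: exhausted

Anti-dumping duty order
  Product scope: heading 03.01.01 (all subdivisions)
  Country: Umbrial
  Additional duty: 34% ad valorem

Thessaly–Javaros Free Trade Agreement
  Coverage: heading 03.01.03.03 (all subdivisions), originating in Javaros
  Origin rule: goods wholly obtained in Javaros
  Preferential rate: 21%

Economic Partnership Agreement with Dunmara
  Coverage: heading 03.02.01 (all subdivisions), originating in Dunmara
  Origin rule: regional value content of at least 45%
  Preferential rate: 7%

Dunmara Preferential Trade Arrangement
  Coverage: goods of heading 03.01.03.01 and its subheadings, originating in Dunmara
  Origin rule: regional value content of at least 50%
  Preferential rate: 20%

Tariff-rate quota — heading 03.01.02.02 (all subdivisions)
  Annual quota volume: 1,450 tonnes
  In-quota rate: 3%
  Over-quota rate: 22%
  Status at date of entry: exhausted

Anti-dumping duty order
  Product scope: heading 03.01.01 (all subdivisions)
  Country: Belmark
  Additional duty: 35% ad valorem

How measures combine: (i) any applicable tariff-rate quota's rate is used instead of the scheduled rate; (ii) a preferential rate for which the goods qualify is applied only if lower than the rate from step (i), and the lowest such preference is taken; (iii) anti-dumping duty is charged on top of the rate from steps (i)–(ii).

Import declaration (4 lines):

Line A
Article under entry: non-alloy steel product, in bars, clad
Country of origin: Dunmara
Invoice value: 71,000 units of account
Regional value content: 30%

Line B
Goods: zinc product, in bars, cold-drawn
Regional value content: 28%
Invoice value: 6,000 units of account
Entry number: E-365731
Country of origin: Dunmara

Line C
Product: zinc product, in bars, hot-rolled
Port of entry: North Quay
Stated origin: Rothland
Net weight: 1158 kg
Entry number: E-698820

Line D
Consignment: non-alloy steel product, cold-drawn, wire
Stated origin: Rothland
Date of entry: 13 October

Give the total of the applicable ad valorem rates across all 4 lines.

70%

Line A: non-alloy steel → 03.01; in bars → 03.01.02; clad → 03.01.02.03. Scheduled 21%. Dunmara agreement on 03.02.01: 03.01.02.03 not covered; Dunmara agreement on 03.01.03.01: 03.01.02.03 not covered. → 21%.
Line B: zinc → 03.02; in bars → 03.02.01; cold-drawn → 03.02.01.02. Scheduled 4%. Dunmara agreement on 03.02.01: RVC < 45%; Dunmara agreement on 03.01.03.01: 03.02.01.02 not covered. → 4%.
Line C: zinc → 03.02; in bars → 03.02.01; hot-rolled → 03.02.01.01. Scheduled 13%. No special measure applies. → 13%.
Line D: non-alloy steel → 03.01; wire → 03.01.01; cold-drawn → 03.01.01.02. Scheduled 5%. quota on 03.01.01 exhausted → over-quota 32%. → 32%.
Sum: 21% + 4% + 13% + 32% = 70%.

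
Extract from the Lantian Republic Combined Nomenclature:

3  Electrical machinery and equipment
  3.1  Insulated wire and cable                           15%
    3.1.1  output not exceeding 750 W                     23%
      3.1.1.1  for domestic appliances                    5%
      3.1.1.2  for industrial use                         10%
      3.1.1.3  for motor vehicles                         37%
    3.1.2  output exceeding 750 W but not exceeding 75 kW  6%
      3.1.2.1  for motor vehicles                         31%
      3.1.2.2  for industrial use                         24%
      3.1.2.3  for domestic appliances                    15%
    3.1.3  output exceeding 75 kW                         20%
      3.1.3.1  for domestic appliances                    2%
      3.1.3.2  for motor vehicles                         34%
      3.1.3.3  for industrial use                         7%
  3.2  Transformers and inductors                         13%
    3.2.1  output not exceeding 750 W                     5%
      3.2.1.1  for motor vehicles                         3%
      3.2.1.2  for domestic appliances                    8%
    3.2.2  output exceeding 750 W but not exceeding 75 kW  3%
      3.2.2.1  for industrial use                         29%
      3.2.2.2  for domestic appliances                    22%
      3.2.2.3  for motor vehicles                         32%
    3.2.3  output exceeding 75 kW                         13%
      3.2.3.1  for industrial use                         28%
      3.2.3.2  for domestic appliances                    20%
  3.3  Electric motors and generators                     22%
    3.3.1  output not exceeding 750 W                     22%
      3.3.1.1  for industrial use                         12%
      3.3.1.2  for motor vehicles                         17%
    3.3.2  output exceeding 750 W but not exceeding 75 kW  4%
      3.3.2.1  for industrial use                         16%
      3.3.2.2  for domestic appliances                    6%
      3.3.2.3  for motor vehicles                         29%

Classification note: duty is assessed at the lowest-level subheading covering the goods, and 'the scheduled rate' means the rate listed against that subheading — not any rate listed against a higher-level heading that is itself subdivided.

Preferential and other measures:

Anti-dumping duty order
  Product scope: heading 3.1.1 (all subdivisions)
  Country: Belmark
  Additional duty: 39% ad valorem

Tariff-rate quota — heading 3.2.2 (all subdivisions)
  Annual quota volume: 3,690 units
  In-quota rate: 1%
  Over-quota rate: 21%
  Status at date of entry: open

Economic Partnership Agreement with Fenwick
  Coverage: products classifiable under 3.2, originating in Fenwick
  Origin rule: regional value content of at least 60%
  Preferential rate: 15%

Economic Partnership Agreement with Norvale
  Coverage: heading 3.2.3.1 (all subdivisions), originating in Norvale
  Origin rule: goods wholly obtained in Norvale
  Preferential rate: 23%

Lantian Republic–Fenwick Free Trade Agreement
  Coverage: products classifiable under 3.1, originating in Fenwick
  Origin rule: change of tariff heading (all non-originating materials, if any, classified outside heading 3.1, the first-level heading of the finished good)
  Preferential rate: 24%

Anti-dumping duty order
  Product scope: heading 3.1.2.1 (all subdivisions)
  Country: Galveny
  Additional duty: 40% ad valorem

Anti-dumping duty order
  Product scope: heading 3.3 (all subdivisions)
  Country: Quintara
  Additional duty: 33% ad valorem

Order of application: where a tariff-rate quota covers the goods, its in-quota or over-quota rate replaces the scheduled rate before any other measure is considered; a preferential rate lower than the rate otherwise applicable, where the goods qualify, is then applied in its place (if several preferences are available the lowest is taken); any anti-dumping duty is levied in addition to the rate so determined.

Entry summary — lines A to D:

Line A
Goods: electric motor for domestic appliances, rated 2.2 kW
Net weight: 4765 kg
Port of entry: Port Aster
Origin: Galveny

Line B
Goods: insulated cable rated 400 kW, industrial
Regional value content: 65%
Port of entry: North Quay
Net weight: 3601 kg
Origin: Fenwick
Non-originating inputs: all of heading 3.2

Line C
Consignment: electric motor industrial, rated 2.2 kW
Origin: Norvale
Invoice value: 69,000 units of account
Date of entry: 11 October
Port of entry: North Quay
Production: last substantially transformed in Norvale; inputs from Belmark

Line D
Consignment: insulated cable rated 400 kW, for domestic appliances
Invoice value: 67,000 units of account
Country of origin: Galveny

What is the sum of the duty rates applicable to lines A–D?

31%

Line A: electric motor → 3.3; rated 2.2 kW → 3.3.2; for domestic appliances → 3.3.2.2. Scheduled 6%. No special measure applies. → 6%.
Line B: insulated cable → 3.1; rated 400 kW → 3.1.3; industrial → 3.1.3.3. Scheduled 7%. Fenwick agreement on 3.2: 3.1.3.3 not covered; Fenwick agreement on 3.1: CTH met → 24% available; preference 24% not lower than 7% → no reduction. → 7%.
Line C: electric motor → 3.3; rated 2.2 kW → 3.3.2; industrial → 3.3.2.1. Scheduled 16%. Norvale agreement on 3.2.3.1: 3.3.2.1 not covered. → 16%.
Line D: insulated cable → 3.1; rated 400 kW → 3.1.3; for domestic appliances → 3.1.3.1. Scheduled 2%. No special measure applies. → 2%.
Sum: 6% + 7% + 16% + 2% = 31%.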